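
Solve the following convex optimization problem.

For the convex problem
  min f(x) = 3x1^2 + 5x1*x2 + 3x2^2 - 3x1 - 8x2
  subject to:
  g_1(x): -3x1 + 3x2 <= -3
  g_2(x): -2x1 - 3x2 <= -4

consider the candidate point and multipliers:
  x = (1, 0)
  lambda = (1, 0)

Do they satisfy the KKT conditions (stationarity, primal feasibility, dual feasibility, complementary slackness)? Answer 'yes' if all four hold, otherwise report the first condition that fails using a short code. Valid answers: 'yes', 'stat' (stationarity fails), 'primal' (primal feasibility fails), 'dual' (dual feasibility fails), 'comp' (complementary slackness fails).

Gradient of f: grad f(x) = Q x + c = (3, -3)
Constraint values g_i(x) = a_i^T x - b_i:
  g_1((1, 0)) = 0
  g_2((1, 0)) = 2
Stationarity residual: grad f(x) + sum_i lambda_i a_i = (0, 0)
  -> stationarity OK
Primal feasibility (all g_i <= 0): FAILS
Dual feasibility (all lambda_i >= 0): OK
Complementary slackness (lambda_i * g_i(x) = 0 for all i): OK

Verdict: the first failing condition is primal_feasibility -> primal.

primal


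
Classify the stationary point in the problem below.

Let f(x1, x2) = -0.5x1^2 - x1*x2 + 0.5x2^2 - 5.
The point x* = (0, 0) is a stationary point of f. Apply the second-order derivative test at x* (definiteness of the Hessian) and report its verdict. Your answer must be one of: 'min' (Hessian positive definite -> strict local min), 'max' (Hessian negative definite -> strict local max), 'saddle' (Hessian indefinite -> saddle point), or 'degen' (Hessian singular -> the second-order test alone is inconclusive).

Compute the Hessian H = grad^2 f:
  H = [[-1, -1], [-1, 1]]
Verify stationarity: grad f(x*) = H x* + g = (0, 0).
Eigenvalues of H: -1.4142, 1.4142.
Eigenvalues have mixed signs, so H is indefinite -> x* is a saddle point.

saddle


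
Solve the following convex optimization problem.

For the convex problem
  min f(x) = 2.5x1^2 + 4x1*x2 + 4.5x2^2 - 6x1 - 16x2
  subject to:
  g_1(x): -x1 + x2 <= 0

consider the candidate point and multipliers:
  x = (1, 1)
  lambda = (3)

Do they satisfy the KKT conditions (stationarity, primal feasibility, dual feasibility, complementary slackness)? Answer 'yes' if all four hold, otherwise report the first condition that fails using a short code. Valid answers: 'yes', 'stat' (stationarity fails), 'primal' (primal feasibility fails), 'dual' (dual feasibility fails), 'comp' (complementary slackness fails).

Gradient of f: grad f(x) = Q x + c = (3, -3)
Constraint values g_i(x) = a_i^T x - b_i:
  g_1((1, 1)) = 0
Stationarity residual: grad f(x) + sum_i lambda_i a_i = (0, 0)
  -> stationarity OK
Primal feasibility (all g_i <= 0): OK
Dual feasibility (all lambda_i >= 0): OK
Complementary slackness (lambda_i * g_i(x) = 0 for all i): OK

Verdict: yes, KKT holds.

yes


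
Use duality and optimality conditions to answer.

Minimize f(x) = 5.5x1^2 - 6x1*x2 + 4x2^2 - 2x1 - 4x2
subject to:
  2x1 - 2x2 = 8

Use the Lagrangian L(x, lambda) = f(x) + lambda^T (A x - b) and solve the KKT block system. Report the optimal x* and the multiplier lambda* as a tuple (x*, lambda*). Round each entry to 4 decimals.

Form the Lagrangian:
  L(x, lambda) = (1/2) x^T Q x + c^T x + lambda^T (A x - b)
Stationarity (grad_x L = 0): Q x + c + A^T lambda = 0.
Primal feasibility: A x = b.

This gives the KKT block system:
  [ Q   A^T ] [ x     ]   [-c ]
  [ A    0  ] [ lambda ] = [ b ]

Solving the linear system:
  x*      = (2, -2)
  lambda* = (-16)
  f(x*)   = 66

x* = (2, -2), lambda* = (-16)


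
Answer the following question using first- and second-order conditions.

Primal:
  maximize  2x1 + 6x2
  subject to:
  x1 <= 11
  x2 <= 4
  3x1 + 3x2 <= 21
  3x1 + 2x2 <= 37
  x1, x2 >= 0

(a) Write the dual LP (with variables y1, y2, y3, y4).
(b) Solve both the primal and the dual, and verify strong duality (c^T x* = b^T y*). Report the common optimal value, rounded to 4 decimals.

The standard primal-dual pair for 'max c^T x s.t. A x <= b, x >= 0' is:
  Dual:  min b^T y  s.t.  A^T y >= c,  y >= 0.

So the dual LP is:
  minimize  11y1 + 4y2 + 21y3 + 37y4
  subject to:
    y1 + 3y3 + 3y4 >= 2
    y2 + 3y3 + 2y4 >= 6
    y1, y2, y3, y4 >= 0

Solving the primal: x* = (3, 4).
  primal value c^T x* = 30.
Solving the dual: y* = (0, 4, 0.6667, 0).
  dual value b^T y* = 30.
Strong duality: c^T x* = b^T y*. Confirmed.

30


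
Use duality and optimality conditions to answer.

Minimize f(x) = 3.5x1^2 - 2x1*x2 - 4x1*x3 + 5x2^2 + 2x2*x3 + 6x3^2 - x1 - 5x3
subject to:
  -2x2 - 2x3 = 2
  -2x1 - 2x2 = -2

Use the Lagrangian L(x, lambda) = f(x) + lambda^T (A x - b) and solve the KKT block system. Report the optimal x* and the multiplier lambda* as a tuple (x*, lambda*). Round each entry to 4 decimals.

Form the Lagrangian:
  L(x, lambda) = (1/2) x^T Q x + c^T x + lambda^T (A x - b)
Stationarity (grad_x L = 0): Q x + c + A^T lambda = 0.
Primal feasibility: A x = b.

This gives the KKT block system:
  [ Q   A^T ] [ x     ]   [-c ]
  [ A    0  ] [ lambda ] = [ b ]

Solving the linear system:
  x*      = (1.3333, -0.3333, -0.6667)
  lambda* = (-9.5, 5.8333)
  f(x*)   = 16.3333

x* = (1.3333, -0.3333, -0.6667), lambda* = (-9.5, 5.8333)


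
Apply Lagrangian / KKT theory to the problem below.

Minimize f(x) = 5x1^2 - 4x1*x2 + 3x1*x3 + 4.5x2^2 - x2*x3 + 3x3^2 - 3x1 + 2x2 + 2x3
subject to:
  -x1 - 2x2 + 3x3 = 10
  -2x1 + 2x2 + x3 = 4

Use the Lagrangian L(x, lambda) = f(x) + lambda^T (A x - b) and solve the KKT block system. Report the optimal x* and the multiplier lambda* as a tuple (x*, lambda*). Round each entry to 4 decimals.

Form the Lagrangian:
  L(x, lambda) = (1/2) x^T Q x + c^T x + lambda^T (A x - b)
Stationarity (grad_x L = 0): Q x + c + A^T lambda = 0.
Primal feasibility: A x = b.

This gives the KKT block system:
  [ Q   A^T ] [ x     ]   [-c ]
  [ A    0  ] [ lambda ] = [ b ]

Solving the linear system:
  x*      = (-1.5551, -0.7219, 2.3337)
  lambda* = (-3.091, -2.7856)
  f(x*)   = 24.9707

x* = (-1.5551, -0.7219, 2.3337), lambda* = (-3.091, -2.7856)


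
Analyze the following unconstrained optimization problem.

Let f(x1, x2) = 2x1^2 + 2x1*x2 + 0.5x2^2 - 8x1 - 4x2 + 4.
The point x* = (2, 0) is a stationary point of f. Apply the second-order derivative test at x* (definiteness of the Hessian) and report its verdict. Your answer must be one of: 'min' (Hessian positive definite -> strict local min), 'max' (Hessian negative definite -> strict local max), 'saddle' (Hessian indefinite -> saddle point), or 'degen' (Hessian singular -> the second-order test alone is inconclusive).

Compute the Hessian H = grad^2 f:
  H = [[4, 2], [2, 1]]
Verify stationarity: grad f(x*) = H x* + g = (0, 0).
Eigenvalues of H: 0, 5.
H has a zero eigenvalue (singular; positive semidefinite but not definite), so H is neither positive definite, negative definite, nor indefinite. The second-order test alone is inconclusive -> degen.
(Indeed, f is constant along the null direction of H through x*, so x* is not a strict local extremum.)

degen


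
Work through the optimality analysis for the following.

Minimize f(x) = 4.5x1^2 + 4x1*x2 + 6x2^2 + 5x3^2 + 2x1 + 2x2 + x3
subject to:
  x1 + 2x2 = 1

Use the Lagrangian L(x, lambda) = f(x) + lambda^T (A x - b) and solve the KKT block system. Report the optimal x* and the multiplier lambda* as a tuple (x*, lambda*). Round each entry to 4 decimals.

Form the Lagrangian:
  L(x, lambda) = (1/2) x^T Q x + c^T x + lambda^T (A x - b)
Stationarity (grad_x L = 0): Q x + c + A^T lambda = 0.
Primal feasibility: A x = b.

This gives the KKT block system:
  [ Q   A^T ] [ x     ]   [-c ]
  [ A    0  ] [ lambda ] = [ b ]

Solving the linear system:
  x*      = (0, 0.5, -0.1)
  lambda* = (-4)
  f(x*)   = 2.45

x* = (0, 0.5, -0.1), lambda* = (-4)


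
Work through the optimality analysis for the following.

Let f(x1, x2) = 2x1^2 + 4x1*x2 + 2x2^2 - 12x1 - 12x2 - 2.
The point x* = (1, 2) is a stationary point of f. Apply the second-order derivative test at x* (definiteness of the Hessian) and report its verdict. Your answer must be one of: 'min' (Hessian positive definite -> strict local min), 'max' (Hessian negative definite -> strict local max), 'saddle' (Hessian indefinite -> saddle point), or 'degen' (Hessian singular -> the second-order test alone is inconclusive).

Compute the Hessian H = grad^2 f:
  H = [[4, 4], [4, 4]]
Verify stationarity: grad f(x*) = H x* + g = (0, 0).
Eigenvalues of H: 0, 8.
H has a zero eigenvalue (singular; positive semidefinite but not definite), so H is neither positive definite, negative definite, nor indefinite. The second-order test alone is inconclusive -> degen.
(Indeed, f is constant along the null direction of H through x*, so x* is not a strict local extremum.)

degen


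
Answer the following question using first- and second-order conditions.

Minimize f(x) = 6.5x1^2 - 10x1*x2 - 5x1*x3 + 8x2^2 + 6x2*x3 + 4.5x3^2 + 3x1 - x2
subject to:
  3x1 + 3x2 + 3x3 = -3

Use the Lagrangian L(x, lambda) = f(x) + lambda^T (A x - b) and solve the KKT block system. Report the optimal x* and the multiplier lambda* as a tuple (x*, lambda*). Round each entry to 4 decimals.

Form the Lagrangian:
  L(x, lambda) = (1/2) x^T Q x + c^T x + lambda^T (A x - b)
Stationarity (grad_x L = 0): Q x + c + A^T lambda = 0.
Primal feasibility: A x = b.

This gives the KKT block system:
  [ Q   A^T ] [ x     ]   [-c ]
  [ A    0  ] [ lambda ] = [ b ]

Solving the linear system:
  x*      = (-0.5461, -0.2379, -0.216)
  lambda* = (0.2136)
  f(x*)   = -0.3799

x* = (-0.5461, -0.2379, -0.216), lambda* = (0.2136)


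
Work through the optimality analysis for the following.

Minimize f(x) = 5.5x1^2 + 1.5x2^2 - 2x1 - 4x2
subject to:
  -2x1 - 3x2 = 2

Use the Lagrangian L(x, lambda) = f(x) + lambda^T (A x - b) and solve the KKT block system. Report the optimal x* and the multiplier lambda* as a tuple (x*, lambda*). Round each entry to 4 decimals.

Form the Lagrangian:
  L(x, lambda) = (1/2) x^T Q x + c^T x + lambda^T (A x - b)
Stationarity (grad_x L = 0): Q x + c + A^T lambda = 0.
Primal feasibility: A x = b.

This gives the KKT block system:
  [ Q   A^T ] [ x     ]   [-c ]
  [ A    0  ] [ lambda ] = [ b ]

Solving the linear system:
  x*      = (-0.1622, -0.5586)
  lambda* = (-1.8919)
  f(x*)   = 3.1712

x* = (-0.1622, -0.5586), lambda* = (-1.8919)


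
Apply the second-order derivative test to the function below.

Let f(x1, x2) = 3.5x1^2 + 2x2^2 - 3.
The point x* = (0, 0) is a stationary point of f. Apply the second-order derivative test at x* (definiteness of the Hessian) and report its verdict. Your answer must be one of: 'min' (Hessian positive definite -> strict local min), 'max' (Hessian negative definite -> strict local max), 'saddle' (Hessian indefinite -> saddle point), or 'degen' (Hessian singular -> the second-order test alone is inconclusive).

Compute the Hessian H = grad^2 f:
  H = [[7, 0], [0, 4]]
Verify stationarity: grad f(x*) = H x* + g = (0, 0).
Eigenvalues of H: 4, 7.
Both eigenvalues > 0, so H is positive definite -> x* is a strict local min.

min


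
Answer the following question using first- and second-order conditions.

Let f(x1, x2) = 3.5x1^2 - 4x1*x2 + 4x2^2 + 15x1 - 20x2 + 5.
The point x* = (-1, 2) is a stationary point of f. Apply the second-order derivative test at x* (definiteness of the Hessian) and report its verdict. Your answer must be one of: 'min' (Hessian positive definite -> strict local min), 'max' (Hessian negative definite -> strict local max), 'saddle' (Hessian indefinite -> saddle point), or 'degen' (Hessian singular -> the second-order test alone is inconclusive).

Compute the Hessian H = grad^2 f:
  H = [[7, -4], [-4, 8]]
Verify stationarity: grad f(x*) = H x* + g = (0, 0).
Eigenvalues of H: 3.4689, 11.5311.
Both eigenvalues > 0, so H is positive definite -> x* is a strict local min.

min


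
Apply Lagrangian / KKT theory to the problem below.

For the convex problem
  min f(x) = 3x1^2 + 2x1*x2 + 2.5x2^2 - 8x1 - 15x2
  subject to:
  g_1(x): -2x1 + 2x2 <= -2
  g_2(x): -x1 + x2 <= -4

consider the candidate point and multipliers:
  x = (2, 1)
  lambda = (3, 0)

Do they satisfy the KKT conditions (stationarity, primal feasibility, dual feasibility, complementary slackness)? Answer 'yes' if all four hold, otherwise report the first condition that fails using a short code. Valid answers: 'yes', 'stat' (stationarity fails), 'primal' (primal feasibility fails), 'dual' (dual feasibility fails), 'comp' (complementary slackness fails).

Gradient of f: grad f(x) = Q x + c = (6, -6)
Constraint values g_i(x) = a_i^T x - b_i:
  g_1((2, 1)) = 0
  g_2((2, 1)) = 3
Stationarity residual: grad f(x) + sum_i lambda_i a_i = (0, 0)
  -> stationarity OK
Primal feasibility (all g_i <= 0): FAILS
Dual feasibility (all lambda_i >= 0): OK
Complementary slackness (lambda_i * g_i(x) = 0 for all i): OK

Verdict: the first failing condition is primal_feasibility -> primal.

primal


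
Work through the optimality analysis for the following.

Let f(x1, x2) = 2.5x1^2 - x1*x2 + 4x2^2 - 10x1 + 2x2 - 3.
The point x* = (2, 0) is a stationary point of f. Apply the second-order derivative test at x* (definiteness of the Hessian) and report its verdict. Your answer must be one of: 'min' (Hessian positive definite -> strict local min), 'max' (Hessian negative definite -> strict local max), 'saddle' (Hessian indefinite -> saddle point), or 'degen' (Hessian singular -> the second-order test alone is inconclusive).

Compute the Hessian H = grad^2 f:
  H = [[5, -1], [-1, 8]]
Verify stationarity: grad f(x*) = H x* + g = (0, 0).
Eigenvalues of H: 4.6972, 8.3028.
Both eigenvalues > 0, so H is positive definite -> x* is a strict local min.

min


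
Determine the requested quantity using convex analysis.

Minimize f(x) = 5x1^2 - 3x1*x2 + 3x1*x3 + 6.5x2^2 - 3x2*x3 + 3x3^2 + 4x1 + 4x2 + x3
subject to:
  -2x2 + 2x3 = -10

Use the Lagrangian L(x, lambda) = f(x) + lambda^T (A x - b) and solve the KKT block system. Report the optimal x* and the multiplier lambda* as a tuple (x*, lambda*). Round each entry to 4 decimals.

Form the Lagrangian:
  L(x, lambda) = (1/2) x^T Q x + c^T x + lambda^T (A x - b)
Stationarity (grad_x L = 0): Q x + c + A^T lambda = 0.
Primal feasibility: A x = b.

This gives the KKT block system:
  [ Q   A^T ] [ x     ]   [-c ]
  [ A    0  ] [ lambda ] = [ b ]

Solving the linear system:
  x*      = (1.1, 0.7692, -4.2308)
  lambda* = (11.6962)
  f(x*)   = 60.1038

x* = (1.1, 0.7692, -4.2308), lambda* = (11.6962)


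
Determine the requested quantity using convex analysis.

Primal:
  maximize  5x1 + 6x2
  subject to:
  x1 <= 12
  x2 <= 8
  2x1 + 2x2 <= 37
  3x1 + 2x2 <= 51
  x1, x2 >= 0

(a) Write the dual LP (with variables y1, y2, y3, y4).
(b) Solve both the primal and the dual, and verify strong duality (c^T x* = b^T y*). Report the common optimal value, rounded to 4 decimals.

The standard primal-dual pair for 'max c^T x s.t. A x <= b, x >= 0' is:
  Dual:  min b^T y  s.t.  A^T y >= c,  y >= 0.

So the dual LP is:
  minimize  12y1 + 8y2 + 37y3 + 51y4
  subject to:
    y1 + 2y3 + 3y4 >= 5
    y2 + 2y3 + 2y4 >= 6
    y1, y2, y3, y4 >= 0

Solving the primal: x* = (10.5, 8).
  primal value c^T x* = 100.5.
Solving the dual: y* = (0, 1, 2.5, 0).
  dual value b^T y* = 100.5.
Strong duality: c^T x* = b^T y*. Confirmed.

100.5


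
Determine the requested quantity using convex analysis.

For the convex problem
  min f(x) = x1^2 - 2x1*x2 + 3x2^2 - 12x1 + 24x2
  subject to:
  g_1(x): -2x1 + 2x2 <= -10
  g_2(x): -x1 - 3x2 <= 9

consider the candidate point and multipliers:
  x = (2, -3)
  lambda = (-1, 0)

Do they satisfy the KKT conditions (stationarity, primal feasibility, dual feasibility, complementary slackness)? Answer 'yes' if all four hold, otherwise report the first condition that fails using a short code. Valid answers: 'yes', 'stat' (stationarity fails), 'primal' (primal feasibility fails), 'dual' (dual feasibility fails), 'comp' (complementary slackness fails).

Gradient of f: grad f(x) = Q x + c = (-2, 2)
Constraint values g_i(x) = a_i^T x - b_i:
  g_1((2, -3)) = 0
  g_2((2, -3)) = -2
Stationarity residual: grad f(x) + sum_i lambda_i a_i = (0, 0)
  -> stationarity OK
Primal feasibility (all g_i <= 0): OK
Dual feasibility (all lambda_i >= 0): FAILS
Complementary slackness (lambda_i * g_i(x) = 0 for all i): OK

Verdict: the first failing condition is dual_feasibility -> dual.

dual


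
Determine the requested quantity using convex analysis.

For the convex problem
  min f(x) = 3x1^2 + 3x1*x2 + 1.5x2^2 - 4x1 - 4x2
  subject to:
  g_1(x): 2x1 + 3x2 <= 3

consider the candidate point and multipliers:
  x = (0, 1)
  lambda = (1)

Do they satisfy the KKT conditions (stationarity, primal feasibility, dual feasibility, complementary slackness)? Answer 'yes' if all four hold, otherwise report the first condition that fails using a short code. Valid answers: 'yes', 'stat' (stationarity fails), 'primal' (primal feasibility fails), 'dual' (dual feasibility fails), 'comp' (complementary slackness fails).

Gradient of f: grad f(x) = Q x + c = (-1, -1)
Constraint values g_i(x) = a_i^T x - b_i:
  g_1((0, 1)) = 0
Stationarity residual: grad f(x) + sum_i lambda_i a_i = (1, 2)
  -> stationarity FAILS
Primal feasibility (all g_i <= 0): OK
Dual feasibility (all lambda_i >= 0): OK
Complementary slackness (lambda_i * g_i(x) = 0 for all i): OK

Verdict: the first failing condition is stationarity -> stat.

stat


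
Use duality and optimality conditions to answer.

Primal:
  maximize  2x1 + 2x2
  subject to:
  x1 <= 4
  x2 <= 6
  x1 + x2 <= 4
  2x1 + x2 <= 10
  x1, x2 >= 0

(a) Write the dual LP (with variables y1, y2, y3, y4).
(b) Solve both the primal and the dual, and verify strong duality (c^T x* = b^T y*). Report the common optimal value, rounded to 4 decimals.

The standard primal-dual pair for 'max c^T x s.t. A x <= b, x >= 0' is:
  Dual:  min b^T y  s.t.  A^T y >= c,  y >= 0.

So the dual LP is:
  minimize  4y1 + 6y2 + 4y3 + 10y4
  subject to:
    y1 + y3 + 2y4 >= 2
    y2 + y3 + y4 >= 2
    y1, y2, y3, y4 >= 0

Solving the primal: x* = (4, 0).
  primal value c^T x* = 8.
Solving the dual: y* = (0, 0, 2, 0).
  dual value b^T y* = 8.
Strong duality: c^T x* = b^T y*. Confirmed.

8


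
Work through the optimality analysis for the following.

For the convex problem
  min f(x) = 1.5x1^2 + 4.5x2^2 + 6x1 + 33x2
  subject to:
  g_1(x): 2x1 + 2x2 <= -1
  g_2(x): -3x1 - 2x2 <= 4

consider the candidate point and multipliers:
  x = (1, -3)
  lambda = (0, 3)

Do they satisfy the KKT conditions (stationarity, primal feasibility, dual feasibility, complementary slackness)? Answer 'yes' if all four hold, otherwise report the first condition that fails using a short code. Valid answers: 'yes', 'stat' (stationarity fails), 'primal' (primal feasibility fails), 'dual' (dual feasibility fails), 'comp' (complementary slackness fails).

Gradient of f: grad f(x) = Q x + c = (9, 6)
Constraint values g_i(x) = a_i^T x - b_i:
  g_1((1, -3)) = -3
  g_2((1, -3)) = -1
Stationarity residual: grad f(x) + sum_i lambda_i a_i = (0, 0)
  -> stationarity OK
Primal feasibility (all g_i <= 0): OK
Dual feasibility (all lambda_i >= 0): OK
Complementary slackness (lambda_i * g_i(x) = 0 for all i): FAILS

Verdict: the first failing condition is complementary_slackness -> comp.

comp


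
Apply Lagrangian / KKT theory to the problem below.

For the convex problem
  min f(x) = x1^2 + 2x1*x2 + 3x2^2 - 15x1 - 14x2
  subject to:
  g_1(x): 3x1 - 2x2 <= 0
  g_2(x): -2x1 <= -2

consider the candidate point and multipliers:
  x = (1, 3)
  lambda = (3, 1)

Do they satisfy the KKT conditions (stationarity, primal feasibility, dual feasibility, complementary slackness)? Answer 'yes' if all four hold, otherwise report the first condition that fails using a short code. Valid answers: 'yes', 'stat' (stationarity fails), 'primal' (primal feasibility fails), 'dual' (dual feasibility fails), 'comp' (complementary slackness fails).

Gradient of f: grad f(x) = Q x + c = (-7, 6)
Constraint values g_i(x) = a_i^T x - b_i:
  g_1((1, 3)) = -3
  g_2((1, 3)) = 0
Stationarity residual: grad f(x) + sum_i lambda_i a_i = (0, 0)
  -> stationarity OK
Primal feasibility (all g_i <= 0): OK
Dual feasibility (all lambda_i >= 0): OK
Complementary slackness (lambda_i * g_i(x) = 0 for all i): FAILS

Verdict: the first failing condition is complementary_slackness -> comp.

comp


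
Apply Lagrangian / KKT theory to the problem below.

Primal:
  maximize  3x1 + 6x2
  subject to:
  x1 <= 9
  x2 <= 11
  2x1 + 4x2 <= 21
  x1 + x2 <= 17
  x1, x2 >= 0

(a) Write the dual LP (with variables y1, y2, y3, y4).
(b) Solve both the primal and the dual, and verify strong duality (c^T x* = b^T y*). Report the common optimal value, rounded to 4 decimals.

The standard primal-dual pair for 'max c^T x s.t. A x <= b, x >= 0' is:
  Dual:  min b^T y  s.t.  A^T y >= c,  y >= 0.

So the dual LP is:
  minimize  9y1 + 11y2 + 21y3 + 17y4
  subject to:
    y1 + 2y3 + y4 >= 3
    y2 + 4y3 + y4 >= 6
    y1, y2, y3, y4 >= 0

Solving the primal: x* = (0, 5.25).
  primal value c^T x* = 31.5.
Solving the dual: y* = (0, 0, 1.5, 0).
  dual value b^T y* = 31.5.
Strong duality: c^T x* = b^T y*. Confirmed.

31.5


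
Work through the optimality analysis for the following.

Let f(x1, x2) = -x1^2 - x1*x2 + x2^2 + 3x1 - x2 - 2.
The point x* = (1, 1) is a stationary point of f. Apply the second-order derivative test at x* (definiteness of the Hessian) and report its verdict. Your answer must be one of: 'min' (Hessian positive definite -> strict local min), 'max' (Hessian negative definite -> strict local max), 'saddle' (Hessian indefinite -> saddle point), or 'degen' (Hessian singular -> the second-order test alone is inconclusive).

Compute the Hessian H = grad^2 f:
  H = [[-2, -1], [-1, 2]]
Verify stationarity: grad f(x*) = H x* + g = (0, 0).
Eigenvalues of H: -2.2361, 2.2361.
Eigenvalues have mixed signs, so H is indefinite -> x* is a saddle point.

saddle


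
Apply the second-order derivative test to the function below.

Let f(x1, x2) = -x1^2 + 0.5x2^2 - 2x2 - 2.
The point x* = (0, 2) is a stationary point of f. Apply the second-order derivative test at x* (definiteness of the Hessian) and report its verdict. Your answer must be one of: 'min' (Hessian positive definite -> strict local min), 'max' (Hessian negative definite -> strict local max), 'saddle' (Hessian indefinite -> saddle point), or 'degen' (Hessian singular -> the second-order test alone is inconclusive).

Compute the Hessian H = grad^2 f:
  H = [[-2, 0], [0, 1]]
Verify stationarity: grad f(x*) = H x* + g = (0, 0).
Eigenvalues of H: -2, 1.
Eigenvalues have mixed signs, so H is indefinite -> x* is a saddle point.

saddle


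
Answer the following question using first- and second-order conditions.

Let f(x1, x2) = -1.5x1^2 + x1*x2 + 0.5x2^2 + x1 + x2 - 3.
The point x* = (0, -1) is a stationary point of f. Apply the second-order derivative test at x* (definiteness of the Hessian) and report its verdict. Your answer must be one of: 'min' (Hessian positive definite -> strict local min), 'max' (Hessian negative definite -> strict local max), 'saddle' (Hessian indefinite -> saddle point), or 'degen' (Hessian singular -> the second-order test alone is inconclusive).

Compute the Hessian H = grad^2 f:
  H = [[-3, 1], [1, 1]]
Verify stationarity: grad f(x*) = H x* + g = (0, 0).
Eigenvalues of H: -3.2361, 1.2361.
Eigenvalues have mixed signs, so H is indefinite -> x* is a saddle point.

saddle


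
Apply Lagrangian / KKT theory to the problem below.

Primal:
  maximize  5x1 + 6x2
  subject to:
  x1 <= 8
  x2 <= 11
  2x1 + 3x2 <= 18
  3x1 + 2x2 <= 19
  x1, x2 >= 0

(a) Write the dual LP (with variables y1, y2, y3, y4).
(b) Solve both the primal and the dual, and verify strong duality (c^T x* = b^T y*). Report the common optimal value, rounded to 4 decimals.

The standard primal-dual pair for 'max c^T x s.t. A x <= b, x >= 0' is:
  Dual:  min b^T y  s.t.  A^T y >= c,  y >= 0.

So the dual LP is:
  minimize  8y1 + 11y2 + 18y3 + 19y4
  subject to:
    y1 + 2y3 + 3y4 >= 5
    y2 + 3y3 + 2y4 >= 6
    y1, y2, y3, y4 >= 0

Solving the primal: x* = (4.2, 3.2).
  primal value c^T x* = 40.2.
Solving the dual: y* = (0, 0, 1.6, 0.6).
  dual value b^T y* = 40.2.
Strong duality: c^T x* = b^T y*. Confirmed.

40.2


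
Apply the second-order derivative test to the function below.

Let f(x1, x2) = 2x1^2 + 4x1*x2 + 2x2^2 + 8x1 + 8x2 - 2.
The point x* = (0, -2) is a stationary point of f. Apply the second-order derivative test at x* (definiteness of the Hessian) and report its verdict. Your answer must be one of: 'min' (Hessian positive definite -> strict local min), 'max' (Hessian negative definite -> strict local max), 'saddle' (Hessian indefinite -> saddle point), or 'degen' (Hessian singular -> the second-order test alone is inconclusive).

Compute the Hessian H = grad^2 f:
  H = [[4, 4], [4, 4]]
Verify stationarity: grad f(x*) = H x* + g = (0, 0).
Eigenvalues of H: 0, 8.
H has a zero eigenvalue (singular; positive semidefinite but not definite), so H is neither positive definite, negative definite, nor indefinite. The second-order test alone is inconclusive -> degen.
(Indeed, f is constant along the null direction of H through x*, so x* is not a strict local extremum.)

degen


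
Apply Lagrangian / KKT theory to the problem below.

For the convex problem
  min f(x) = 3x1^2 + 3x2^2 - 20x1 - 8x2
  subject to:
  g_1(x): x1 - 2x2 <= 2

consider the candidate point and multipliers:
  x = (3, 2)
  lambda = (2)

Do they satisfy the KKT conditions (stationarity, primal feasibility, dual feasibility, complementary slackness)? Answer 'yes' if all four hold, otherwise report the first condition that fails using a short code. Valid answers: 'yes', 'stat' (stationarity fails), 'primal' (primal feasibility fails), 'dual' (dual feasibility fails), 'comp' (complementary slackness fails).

Gradient of f: grad f(x) = Q x + c = (-2, 4)
Constraint values g_i(x) = a_i^T x - b_i:
  g_1((3, 2)) = -3
Stationarity residual: grad f(x) + sum_i lambda_i a_i = (0, 0)
  -> stationarity OK
Primal feasibility (all g_i <= 0): OK
Dual feasibility (all lambda_i >= 0): OK
Complementary slackness (lambda_i * g_i(x) = 0 for all i): FAILS

Verdict: the first failing condition is complementary_slackness -> comp.

comp


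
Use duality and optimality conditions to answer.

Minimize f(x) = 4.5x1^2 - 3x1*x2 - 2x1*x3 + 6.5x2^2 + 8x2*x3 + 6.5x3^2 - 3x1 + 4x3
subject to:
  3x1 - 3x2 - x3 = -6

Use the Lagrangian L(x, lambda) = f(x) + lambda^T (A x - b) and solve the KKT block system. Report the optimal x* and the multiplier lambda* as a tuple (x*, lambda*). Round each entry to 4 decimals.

Form the Lagrangian:
  L(x, lambda) = (1/2) x^T Q x + c^T x + lambda^T (A x - b)
Stationarity (grad_x L = 0): Q x + c + A^T lambda = 0.
Primal feasibility: A x = b.

This gives the KKT block system:
  [ Q   A^T ] [ x     ]   [-c ]
  [ A    0  ] [ lambda ] = [ b ]

Solving the linear system:
  x*      = (-0.899, 1.4279, -0.9808)
  lambda* = (4.4712)
  f(x*)   = 12.8005

x* = (-0.899, 1.4279, -0.9808), lambda* = (4.4712)


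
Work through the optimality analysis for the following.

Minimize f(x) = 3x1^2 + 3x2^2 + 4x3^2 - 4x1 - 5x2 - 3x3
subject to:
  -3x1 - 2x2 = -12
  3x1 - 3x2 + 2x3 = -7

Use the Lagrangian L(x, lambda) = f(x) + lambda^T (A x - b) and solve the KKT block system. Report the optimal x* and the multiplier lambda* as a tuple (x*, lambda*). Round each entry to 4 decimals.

Form the Lagrangian:
  L(x, lambda) = (1/2) x^T Q x + c^T x + lambda^T (A x - b)
Stationarity (grad_x L = 0): Q x + c + A^T lambda = 0.
Primal feasibility: A x = b.

This gives the KKT block system:
  [ Q   A^T ] [ x     ]   [-c ]
  [ A    0  ] [ lambda ] = [ b ]

Solving the linear system:
  x*      = (1.5473, 3.679, -0.3026)
  lambda* = (4.4716, 2.7102)
  f(x*)   = 24.477

x* = (1.5473, 3.679, -0.3026), lambda* = (4.4716, 2.7102)


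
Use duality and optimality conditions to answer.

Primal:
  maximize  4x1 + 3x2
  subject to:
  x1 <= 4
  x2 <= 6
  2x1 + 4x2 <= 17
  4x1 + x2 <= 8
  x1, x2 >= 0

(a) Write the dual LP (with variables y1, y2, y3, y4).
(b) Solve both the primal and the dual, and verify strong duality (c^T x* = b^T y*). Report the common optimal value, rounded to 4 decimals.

The standard primal-dual pair for 'max c^T x s.t. A x <= b, x >= 0' is:
  Dual:  min b^T y  s.t.  A^T y >= c,  y >= 0.

So the dual LP is:
  minimize  4y1 + 6y2 + 17y3 + 8y4
  subject to:
    y1 + 2y3 + 4y4 >= 4
    y2 + 4y3 + y4 >= 3
    y1, y2, y3, y4 >= 0

Solving the primal: x* = (1.0714, 3.7143).
  primal value c^T x* = 15.4286.
Solving the dual: y* = (0, 0, 0.5714, 0.7143).
  dual value b^T y* = 15.4286.
Strong duality: c^T x* = b^T y*. Confirmed.

15.4286


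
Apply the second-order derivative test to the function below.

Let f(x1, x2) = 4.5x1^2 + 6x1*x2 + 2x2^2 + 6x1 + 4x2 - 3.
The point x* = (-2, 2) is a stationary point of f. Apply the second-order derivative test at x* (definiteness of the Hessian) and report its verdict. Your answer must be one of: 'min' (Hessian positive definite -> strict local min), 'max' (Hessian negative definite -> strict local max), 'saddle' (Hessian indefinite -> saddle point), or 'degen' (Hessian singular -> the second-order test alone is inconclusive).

Compute the Hessian H = grad^2 f:
  H = [[9, 6], [6, 4]]
Verify stationarity: grad f(x*) = H x* + g = (0, 0).
Eigenvalues of H: 0, 13.
H has a zero eigenvalue (singular; positive semidefinite but not definite), so H is neither positive definite, negative definite, nor indefinite. The second-order test alone is inconclusive -> degen.
(Indeed, f is constant along the null direction of H through x*, so x* is not a strict local extremum.)

degen


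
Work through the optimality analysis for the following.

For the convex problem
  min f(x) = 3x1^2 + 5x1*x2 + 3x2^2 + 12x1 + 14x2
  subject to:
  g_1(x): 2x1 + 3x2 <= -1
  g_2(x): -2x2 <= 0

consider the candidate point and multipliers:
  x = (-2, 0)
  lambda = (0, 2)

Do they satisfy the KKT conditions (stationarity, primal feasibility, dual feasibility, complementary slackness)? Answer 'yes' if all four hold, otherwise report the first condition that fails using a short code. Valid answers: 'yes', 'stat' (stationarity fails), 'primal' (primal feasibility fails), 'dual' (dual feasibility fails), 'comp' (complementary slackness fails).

Gradient of f: grad f(x) = Q x + c = (0, 4)
Constraint values g_i(x) = a_i^T x - b_i:
  g_1((-2, 0)) = -3
  g_2((-2, 0)) = 0
Stationarity residual: grad f(x) + sum_i lambda_i a_i = (0, 0)
  -> stationarity OK
Primal feasibility (all g_i <= 0): OK
Dual feasibility (all lambda_i >= 0): OK
Complementary slackness (lambda_i * g_i(x) = 0 for all i): OK

Verdict: yes, KKT holds.

yes


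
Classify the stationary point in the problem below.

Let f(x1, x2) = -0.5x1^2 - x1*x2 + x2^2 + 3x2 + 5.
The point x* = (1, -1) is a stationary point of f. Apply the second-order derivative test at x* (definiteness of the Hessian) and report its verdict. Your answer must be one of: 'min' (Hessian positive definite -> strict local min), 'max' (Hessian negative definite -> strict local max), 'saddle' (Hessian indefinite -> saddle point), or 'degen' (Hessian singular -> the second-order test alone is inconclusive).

Compute the Hessian H = grad^2 f:
  H = [[-1, -1], [-1, 2]]
Verify stationarity: grad f(x*) = H x* + g = (0, 0).
Eigenvalues of H: -1.3028, 2.3028.
Eigenvalues have mixed signs, so H is indefinite -> x* is a saddle point.

saddle


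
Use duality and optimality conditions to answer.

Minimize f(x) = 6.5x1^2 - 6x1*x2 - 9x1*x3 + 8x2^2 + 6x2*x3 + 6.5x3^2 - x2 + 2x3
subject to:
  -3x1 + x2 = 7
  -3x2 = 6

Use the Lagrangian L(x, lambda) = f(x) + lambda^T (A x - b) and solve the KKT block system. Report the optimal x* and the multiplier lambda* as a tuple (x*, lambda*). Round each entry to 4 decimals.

Form the Lagrangian:
  L(x, lambda) = (1/2) x^T Q x + c^T x + lambda^T (A x - b)
Stationarity (grad_x L = 0): Q x + c + A^T lambda = 0.
Primal feasibility: A x = b.

This gives the KKT block system:
  [ Q   A^T ] [ x     ]   [-c ]
  [ A    0  ] [ lambda ] = [ b ]

Solving the linear system:
  x*      = (-3, -2, -1.3077)
  lambda* = (-5.0769, -9.3077)
  f(x*)   = 45.3846

x* = (-3, -2, -1.3077), lambda* = (-5.0769, -9.3077)


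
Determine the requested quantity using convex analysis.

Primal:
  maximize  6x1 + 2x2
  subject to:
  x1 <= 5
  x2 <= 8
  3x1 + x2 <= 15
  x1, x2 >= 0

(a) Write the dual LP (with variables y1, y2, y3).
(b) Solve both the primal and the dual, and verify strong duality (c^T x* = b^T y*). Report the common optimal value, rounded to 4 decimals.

The standard primal-dual pair for 'max c^T x s.t. A x <= b, x >= 0' is:
  Dual:  min b^T y  s.t.  A^T y >= c,  y >= 0.

So the dual LP is:
  minimize  5y1 + 8y2 + 15y3
  subject to:
    y1 + 3y3 >= 6
    y2 + y3 >= 2
    y1, y2, y3 >= 0

Solving the primal: x* = (5, 0).
  primal value c^T x* = 30.
Solving the dual: y* = (0, 0, 2).
  dual value b^T y* = 30.
Strong duality: c^T x* = b^T y*. Confirmed.

30


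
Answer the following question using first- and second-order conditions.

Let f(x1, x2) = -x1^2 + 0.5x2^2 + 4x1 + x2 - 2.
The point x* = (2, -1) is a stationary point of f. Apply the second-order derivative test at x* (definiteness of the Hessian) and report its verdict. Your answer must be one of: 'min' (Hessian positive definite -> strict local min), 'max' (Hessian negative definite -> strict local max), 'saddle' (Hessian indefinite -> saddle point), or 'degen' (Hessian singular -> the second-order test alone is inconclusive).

Compute the Hessian H = grad^2 f:
  H = [[-2, 0], [0, 1]]
Verify stationarity: grad f(x*) = H x* + g = (0, 0).
Eigenvalues of H: -2, 1.
Eigenvalues have mixed signs, so H is indefinite -> x* is a saddle point.

saddle


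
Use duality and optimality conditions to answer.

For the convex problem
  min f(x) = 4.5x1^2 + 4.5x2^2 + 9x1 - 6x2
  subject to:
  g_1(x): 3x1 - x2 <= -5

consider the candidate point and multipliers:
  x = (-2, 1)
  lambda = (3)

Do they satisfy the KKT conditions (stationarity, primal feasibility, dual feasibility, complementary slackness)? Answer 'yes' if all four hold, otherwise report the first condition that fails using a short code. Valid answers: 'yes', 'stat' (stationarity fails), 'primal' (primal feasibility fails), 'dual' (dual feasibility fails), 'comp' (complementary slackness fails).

Gradient of f: grad f(x) = Q x + c = (-9, 3)
Constraint values g_i(x) = a_i^T x - b_i:
  g_1((-2, 1)) = -2
Stationarity residual: grad f(x) + sum_i lambda_i a_i = (0, 0)
  -> stationarity OK
Primal feasibility (all g_i <= 0): OK
Dual feasibility (all lambda_i >= 0): OK
Complementary slackness (lambda_i * g_i(x) = 0 for all i): FAILS

Verdict: the first failing condition is complementary_slackness -> comp.

comp


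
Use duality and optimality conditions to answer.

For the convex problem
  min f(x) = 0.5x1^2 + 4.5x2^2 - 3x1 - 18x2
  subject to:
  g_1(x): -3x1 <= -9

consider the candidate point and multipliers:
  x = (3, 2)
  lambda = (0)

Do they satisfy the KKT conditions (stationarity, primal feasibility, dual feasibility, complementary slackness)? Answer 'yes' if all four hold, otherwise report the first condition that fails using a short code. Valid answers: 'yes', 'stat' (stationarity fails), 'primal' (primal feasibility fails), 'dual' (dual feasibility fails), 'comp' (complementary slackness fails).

Gradient of f: grad f(x) = Q x + c = (0, 0)
Constraint values g_i(x) = a_i^T x - b_i:
  g_1((3, 2)) = 0
Stationarity residual: grad f(x) + sum_i lambda_i a_i = (0, 0)
  -> stationarity OK
Primal feasibility (all g_i <= 0): OK
Dual feasibility (all lambda_i >= 0): OK
Complementary slackness (lambda_i * g_i(x) = 0 for all i): OK

Verdict: yes, KKT holds.

yes


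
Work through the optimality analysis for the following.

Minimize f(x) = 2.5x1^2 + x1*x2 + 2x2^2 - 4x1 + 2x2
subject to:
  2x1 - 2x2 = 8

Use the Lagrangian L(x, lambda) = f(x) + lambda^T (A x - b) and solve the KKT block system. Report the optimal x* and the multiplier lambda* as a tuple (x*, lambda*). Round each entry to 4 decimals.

Form the Lagrangian:
  L(x, lambda) = (1/2) x^T Q x + c^T x + lambda^T (A x - b)
Stationarity (grad_x L = 0): Q x + c + A^T lambda = 0.
Primal feasibility: A x = b.

This gives the KKT block system:
  [ Q   A^T ] [ x     ]   [-c ]
  [ A    0  ] [ lambda ] = [ b ]

Solving the linear system:
  x*      = (2, -2)
  lambda* = (-2)
  f(x*)   = 2

x* = (2, -2), lambda* = (-2)


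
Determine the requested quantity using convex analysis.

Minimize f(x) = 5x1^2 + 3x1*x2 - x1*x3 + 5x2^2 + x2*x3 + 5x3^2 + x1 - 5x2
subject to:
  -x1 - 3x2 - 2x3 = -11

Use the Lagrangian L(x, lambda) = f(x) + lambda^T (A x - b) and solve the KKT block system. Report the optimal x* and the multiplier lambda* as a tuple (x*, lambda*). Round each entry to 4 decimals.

Form the Lagrangian:
  L(x, lambda) = (1/2) x^T Q x + c^T x + lambda^T (A x - b)
Stationarity (grad_x L = 0): Q x + c + A^T lambda = 0.
Primal feasibility: A x = b.

This gives the KKT block system:
  [ Q   A^T ] [ x     ]   [-c ]
  [ A    0  ] [ lambda ] = [ b ]

Solving the linear system:
  x*      = (0.0038, 2.7782, 1.3308)
  lambda* = (8.0414)
  f(x*)   = 37.2838

x* = (0.0038, 2.7782, 1.3308), lambda* = (8.0414)


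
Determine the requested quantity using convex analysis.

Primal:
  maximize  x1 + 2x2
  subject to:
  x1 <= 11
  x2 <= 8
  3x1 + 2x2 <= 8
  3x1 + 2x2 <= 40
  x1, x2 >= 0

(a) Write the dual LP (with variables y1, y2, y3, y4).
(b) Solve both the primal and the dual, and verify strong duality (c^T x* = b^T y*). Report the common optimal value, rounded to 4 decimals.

The standard primal-dual pair for 'max c^T x s.t. A x <= b, x >= 0' is:
  Dual:  min b^T y  s.t.  A^T y >= c,  y >= 0.

So the dual LP is:
  minimize  11y1 + 8y2 + 8y3 + 40y4
  subject to:
    y1 + 3y3 + 3y4 >= 1
    y2 + 2y3 + 2y4 >= 2
    y1, y2, y3, y4 >= 0

Solving the primal: x* = (0, 4).
  primal value c^T x* = 8.
Solving the dual: y* = (0, 0, 1, 0).
  dual value b^T y* = 8.
Strong duality: c^T x* = b^T y*. Confirmed.

8


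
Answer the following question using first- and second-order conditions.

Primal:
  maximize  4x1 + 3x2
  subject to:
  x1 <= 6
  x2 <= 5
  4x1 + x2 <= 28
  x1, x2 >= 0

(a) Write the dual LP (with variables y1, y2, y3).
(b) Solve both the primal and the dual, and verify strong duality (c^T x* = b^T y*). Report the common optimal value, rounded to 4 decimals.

The standard primal-dual pair for 'max c^T x s.t. A x <= b, x >= 0' is:
  Dual:  min b^T y  s.t.  A^T y >= c,  y >= 0.

So the dual LP is:
  minimize  6y1 + 5y2 + 28y3
  subject to:
    y1 + 4y3 >= 4
    y2 + y3 >= 3
    y1, y2, y3 >= 0

Solving the primal: x* = (5.75, 5).
  primal value c^T x* = 38.
Solving the dual: y* = (0, 2, 1).
  dual value b^T y* = 38.
Strong duality: c^T x* = b^T y*. Confirmed.

38


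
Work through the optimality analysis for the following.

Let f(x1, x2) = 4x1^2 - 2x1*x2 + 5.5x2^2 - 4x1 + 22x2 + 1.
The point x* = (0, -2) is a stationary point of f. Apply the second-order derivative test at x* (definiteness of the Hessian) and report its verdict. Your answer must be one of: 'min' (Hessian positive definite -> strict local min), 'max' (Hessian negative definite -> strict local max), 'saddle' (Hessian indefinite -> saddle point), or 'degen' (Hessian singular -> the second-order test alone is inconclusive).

Compute the Hessian H = grad^2 f:
  H = [[8, -2], [-2, 11]]
Verify stationarity: grad f(x*) = H x* + g = (0, 0).
Eigenvalues of H: 7, 12.
Both eigenvalues > 0, so H is positive definite -> x* is a strict local min.

min


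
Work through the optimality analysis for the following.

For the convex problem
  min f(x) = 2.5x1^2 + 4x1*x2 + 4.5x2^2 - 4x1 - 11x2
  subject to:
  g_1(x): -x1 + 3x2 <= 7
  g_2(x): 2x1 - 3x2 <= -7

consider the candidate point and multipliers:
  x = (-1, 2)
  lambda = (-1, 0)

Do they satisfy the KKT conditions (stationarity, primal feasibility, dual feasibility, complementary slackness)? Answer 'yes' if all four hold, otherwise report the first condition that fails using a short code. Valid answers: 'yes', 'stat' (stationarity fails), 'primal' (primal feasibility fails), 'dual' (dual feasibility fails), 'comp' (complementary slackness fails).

Gradient of f: grad f(x) = Q x + c = (-1, 3)
Constraint values g_i(x) = a_i^T x - b_i:
  g_1((-1, 2)) = 0
  g_2((-1, 2)) = -1
Stationarity residual: grad f(x) + sum_i lambda_i a_i = (0, 0)
  -> stationarity OK
Primal feasibility (all g_i <= 0): OK
Dual feasibility (all lambda_i >= 0): FAILS
Complementary slackness (lambda_i * g_i(x) = 0 for all i): OK

Verdict: the first failing condition is dual_feasibility -> dual.

dual
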